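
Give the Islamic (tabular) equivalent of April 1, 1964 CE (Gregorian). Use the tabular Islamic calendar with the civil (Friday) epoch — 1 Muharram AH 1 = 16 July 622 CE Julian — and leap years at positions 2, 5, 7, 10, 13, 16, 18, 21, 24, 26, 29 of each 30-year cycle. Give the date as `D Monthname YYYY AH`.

Julian Day Number of the source date = 2438487.
Converting JDN 2438487 to the tabular Islamic calendar gives 18 Dhu al-Qa'dah 1383 AH.

18 Dhu al-Qa'dah 1383 AH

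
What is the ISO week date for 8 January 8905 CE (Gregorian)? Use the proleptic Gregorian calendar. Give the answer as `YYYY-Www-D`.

8905-W02-4

The weekday is Thursday (ISO weekday 4).
That Thursday belongs to ISO week 2 of ISO year 8905.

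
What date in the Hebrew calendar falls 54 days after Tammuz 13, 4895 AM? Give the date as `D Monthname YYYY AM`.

Counting 54 days forward from JDN 2135793 reaches JDN 2135847, which is 8 Elul 4895 AM.

8 Elul 4895 AM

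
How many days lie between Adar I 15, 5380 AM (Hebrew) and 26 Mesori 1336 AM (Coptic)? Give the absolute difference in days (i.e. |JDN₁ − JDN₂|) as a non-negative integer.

192

First date → JDN 2312802; second date → JDN 2312994.
The interval is |2312802 − 2312994| = 192 days.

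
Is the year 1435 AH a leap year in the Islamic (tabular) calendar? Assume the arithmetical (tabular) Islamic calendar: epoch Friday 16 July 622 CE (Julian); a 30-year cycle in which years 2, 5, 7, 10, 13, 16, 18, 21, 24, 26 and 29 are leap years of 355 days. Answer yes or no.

no

Year 1435 AH is year 25 of its 30-year cycle; leap positions are 2, 5, 7, 10, 13, 16, 18, 21, 24, 26, 29, so it is a common year (354 days).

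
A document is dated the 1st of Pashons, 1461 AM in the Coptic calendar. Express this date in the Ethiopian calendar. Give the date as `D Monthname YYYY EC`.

The source date corresponds to 7 May 1745 in the Gregorian calendar (JDN 2358535).
That day falls on 1 Ginbot 1737 EC in the Ethiopian calendar.

1 Ginbot 1737 EC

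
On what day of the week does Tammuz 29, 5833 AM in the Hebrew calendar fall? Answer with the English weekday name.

Thursday

This is JDN 2478423 (3 August 2073 Gregorian).
JDN 2478423 mod 7 = 3, and JDN 0 was a Monday, so this is a Thursday.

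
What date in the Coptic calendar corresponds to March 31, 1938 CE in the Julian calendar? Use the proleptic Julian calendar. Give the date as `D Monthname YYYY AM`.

5 Parmouti 1654 AM

The source date corresponds to 13 April 1938 in the Gregorian calendar (JDN 2429002).
That day falls on 5 Parmouti 1654 AM in the Coptic calendar.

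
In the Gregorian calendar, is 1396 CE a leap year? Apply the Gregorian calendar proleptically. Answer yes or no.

1396 is divisible by 4 and not by 100, so it is a leap year.

yes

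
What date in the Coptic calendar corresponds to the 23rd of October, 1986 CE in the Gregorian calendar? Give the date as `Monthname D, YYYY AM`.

Paopi 13, 1703 AM

Both dates share Julian Day Number 2446727; in the Coptic calendar that is 13 Paopi 1703 AM.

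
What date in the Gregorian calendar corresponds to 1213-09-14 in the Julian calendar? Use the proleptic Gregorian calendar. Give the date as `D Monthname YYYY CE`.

21 September 1213 CE

The Julian–Gregorian offset here is 7 days (Julian trailing).
14 September 1213 Julian + 7 days → 21 September 1213 Gregorian.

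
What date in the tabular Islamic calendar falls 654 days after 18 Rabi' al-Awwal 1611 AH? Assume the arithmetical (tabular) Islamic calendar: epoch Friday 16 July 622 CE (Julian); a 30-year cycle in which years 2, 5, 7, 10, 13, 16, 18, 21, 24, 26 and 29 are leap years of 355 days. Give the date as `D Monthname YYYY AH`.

22 Muharram 1613 AH

JDN of 18 Rabi' al-Awwal 1611 AH = 2519046.
2519046 + 654 = 2519700.
JDN 2519700 in the tabular Islamic calendar is 22 Muharram 1613 AH.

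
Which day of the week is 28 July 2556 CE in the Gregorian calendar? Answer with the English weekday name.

Wednesday

JDN 2654829 mod 7 = 2, and JDN 0 was a Monday, so this is a Wednesday.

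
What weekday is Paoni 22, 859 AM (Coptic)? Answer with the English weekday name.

Wednesday

This is JDN 2138705 (23 June 1143 Gregorian).
JDN 2138705 mod 7 = 2, and JDN 0 was a Monday, so this is a Wednesday.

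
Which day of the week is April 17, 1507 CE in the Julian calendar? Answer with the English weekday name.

This is JDN 2271596 (27 April 1507 Gregorian).
2271596 ≡ 5 (mod 7); counting from Monday = 0 gives Saturday.

Saturday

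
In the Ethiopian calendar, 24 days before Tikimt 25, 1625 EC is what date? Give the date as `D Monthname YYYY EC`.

The starting date is JDN 2317441; 2317441 − 24 = 2317417.
JDN 2317417 corresponds to 1 Tikimt 1625 EC.

1 Tikimt 1625 EC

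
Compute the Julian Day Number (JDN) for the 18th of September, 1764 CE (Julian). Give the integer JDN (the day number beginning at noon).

2365620

Equivalently 29 September 1764 (Gregorian).
JDN 2451545 is 1 January 2000 CE (Gregorian); the target day is −85925 days from there, so JDN = 2365620.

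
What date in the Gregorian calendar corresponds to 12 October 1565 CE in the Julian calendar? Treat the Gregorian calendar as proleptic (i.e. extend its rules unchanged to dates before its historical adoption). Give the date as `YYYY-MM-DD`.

At this point the Julian calendar is 10 days behind the Gregorian.
12 October 1565 Julian + 10 days → 22 October 1565 Gregorian.

1565-10-22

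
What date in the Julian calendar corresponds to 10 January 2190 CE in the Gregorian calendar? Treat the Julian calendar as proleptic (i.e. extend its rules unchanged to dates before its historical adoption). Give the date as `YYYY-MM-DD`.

At this point the Julian calendar is 14 days behind the Gregorian.
10 January 2190 Gregorian − 14 days → 27 December 2189 Julian.

2189-12-27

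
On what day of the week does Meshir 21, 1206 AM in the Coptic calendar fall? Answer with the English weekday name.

Monday

Equivalently 24 February 1490 Gregorian, JDN 2265326.
JDN 2265326 mod 7 = 0, and JDN 0 was a Monday, so this is a Monday.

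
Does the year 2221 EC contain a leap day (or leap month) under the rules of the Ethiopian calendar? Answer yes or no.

no

2221 mod 4 = 1; in the Ethiopian calendar a year is leap when year mod 4 = 3, so it is a common year.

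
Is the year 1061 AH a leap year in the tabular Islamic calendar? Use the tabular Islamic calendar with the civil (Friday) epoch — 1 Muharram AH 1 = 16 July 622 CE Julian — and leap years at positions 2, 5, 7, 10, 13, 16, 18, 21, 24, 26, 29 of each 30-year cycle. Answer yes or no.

Year 1061 AH is year 11 of its 30-year cycle; leap positions are 2, 5, 7, 10, 13, 16, 18, 21, 24, 26, 29, so it is a common year (354 days).

no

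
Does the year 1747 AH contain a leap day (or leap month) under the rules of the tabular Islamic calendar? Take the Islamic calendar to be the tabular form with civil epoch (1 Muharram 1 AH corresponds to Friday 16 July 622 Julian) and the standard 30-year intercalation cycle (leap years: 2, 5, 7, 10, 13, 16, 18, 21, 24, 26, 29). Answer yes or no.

Year 1747 AH is year 7 of its 30-year cycle; leap positions are 2, 5, 7, 10, 13, 16, 18, 21, 24, 26, 29, so it is a leap year (355 days).

yes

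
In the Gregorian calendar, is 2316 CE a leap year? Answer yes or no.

yes

2316 is divisible by 4 and not by 100, so it is a leap year.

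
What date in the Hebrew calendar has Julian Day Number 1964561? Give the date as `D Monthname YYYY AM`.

29 Elul 4426 AM

The proleptic Gregorian equivalent of JDN 1964561 is 7 September 666.
In the Hebrew calendar that day is 29 Elul 4426 AM.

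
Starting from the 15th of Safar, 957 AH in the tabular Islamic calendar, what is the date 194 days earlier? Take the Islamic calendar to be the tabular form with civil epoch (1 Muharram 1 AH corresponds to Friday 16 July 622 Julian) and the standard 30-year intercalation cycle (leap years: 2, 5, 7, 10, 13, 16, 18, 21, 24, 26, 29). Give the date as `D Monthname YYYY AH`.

The starting date is JDN 2287259; 2287259 − 194 = 2287065.
JDN 2287065 corresponds to 29 Rajab 956 AH.

29 Rajab 956 AH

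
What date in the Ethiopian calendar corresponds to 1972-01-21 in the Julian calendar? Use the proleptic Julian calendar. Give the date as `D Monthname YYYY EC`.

25 Tir 1964 EC

Julian Day Number of the source date = 2441351.
Converting JDN 2441351 to the Ethiopian calendar gives 25 Tir 1964 EC.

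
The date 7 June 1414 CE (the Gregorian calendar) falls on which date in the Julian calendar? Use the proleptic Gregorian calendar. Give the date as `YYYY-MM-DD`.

1414-05-29

For dates in this range the Gregorian date is 9 days ahead of the Julian.
7 June 1414 Gregorian − 9 days → 29 May 1414 Julian.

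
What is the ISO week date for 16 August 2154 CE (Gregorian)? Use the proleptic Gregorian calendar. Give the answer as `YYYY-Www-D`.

2154-W33-5

The weekday is Friday (ISO weekday 5).
That Friday belongs to ISO week 33 of ISO year 2154.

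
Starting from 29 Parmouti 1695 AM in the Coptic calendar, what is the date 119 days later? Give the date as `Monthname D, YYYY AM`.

Mesori 28, 1695 AM

Counting 119 days forward from JDN 2444001 reaches JDN 2444120, which is Mesori 28, 1695 AM.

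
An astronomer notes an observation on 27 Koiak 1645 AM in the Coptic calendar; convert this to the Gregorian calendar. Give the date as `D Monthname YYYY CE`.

Both dates share Julian Day Number 2425617; in the Gregorian calendar that is 5 January 1929 CE.

5 January 1929 CE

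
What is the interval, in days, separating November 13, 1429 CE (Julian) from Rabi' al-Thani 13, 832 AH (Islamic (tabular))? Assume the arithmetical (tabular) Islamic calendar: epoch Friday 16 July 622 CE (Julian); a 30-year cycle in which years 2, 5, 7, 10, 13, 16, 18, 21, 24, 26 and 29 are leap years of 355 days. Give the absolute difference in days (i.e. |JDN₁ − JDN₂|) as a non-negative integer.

297

JDN of the first date = 2243317.
JDN of the second date = 2243020.
|2243020 − 2243317| = 297.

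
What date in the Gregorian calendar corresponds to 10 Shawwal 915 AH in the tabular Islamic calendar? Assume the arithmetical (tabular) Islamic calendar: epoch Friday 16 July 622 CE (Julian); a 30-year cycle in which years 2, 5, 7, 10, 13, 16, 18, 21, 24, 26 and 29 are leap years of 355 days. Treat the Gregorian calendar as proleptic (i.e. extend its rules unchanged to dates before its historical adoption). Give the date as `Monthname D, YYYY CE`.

January 31, 1510 CE

Julian Day Number of the source date = 2272606.
Converting JDN 2272606 to the Gregorian calendar gives 31 January 1510 CE.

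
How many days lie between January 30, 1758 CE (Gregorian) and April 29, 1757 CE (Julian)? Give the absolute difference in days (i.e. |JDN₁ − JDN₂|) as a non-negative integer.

265

JDN of the first date = 2363186.
JDN of the second date = 2362921.
|2362921 − 2363186| = 265.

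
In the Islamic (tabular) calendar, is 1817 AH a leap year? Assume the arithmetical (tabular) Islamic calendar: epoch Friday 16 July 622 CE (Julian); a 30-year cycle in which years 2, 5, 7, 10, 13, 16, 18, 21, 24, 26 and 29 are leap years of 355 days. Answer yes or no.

no

Year 1817 AH is year 17 of its 30-year cycle; leap positions are 2, 5, 7, 10, 13, 16, 18, 21, 24, 26, 29, so it is a common year (354 days).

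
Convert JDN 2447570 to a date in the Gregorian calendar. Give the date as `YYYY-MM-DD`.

Counting from JDN 2299161 = 15 Oct 1582 gives an offset of 148409 days.

1989-02-12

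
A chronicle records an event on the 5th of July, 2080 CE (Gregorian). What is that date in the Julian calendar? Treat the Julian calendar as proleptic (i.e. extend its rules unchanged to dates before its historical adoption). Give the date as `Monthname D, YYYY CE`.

June 22, 2080 CE

The Julian–Gregorian offset here is 13 days (Julian trailing).
5 July 2080 Gregorian − 13 days → 22 June 2080 Julian.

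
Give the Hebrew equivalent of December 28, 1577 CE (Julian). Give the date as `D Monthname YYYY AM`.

Both dates share Julian Day Number 2297419; in the Hebrew calendar that is 18 Tevet 5338 AM.

18 Tevet 5338 AM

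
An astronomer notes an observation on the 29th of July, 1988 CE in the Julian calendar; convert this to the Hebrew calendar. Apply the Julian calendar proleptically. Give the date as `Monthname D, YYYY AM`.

Julian Day Number of the source date = 2447385.
Converting JDN 2447385 to the Hebrew calendar gives 28 Av 5748 AM.

Av 28, 5748 AM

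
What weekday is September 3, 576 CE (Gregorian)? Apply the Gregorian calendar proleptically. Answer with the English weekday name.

Since JDN mod 7 = 1 (0 = Monday), the day is Tuesday.

Tuesday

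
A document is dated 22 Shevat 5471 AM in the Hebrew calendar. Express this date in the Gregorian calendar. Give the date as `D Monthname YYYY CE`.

Julian Day Number of the source date = 2346031.
Converting JDN 2346031 to the Gregorian calendar gives 11 February 1711 CE.

11 February 1711 CE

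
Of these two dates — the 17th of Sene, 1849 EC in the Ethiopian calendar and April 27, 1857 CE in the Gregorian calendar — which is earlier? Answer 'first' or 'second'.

First date → JDN 2399489; second date → JDN 2399432.
JDN 2399432 < JDN 2399489, so the second date is earlier.

second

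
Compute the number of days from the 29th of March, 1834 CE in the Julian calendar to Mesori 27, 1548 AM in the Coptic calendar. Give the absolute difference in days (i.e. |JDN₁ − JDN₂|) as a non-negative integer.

First date → JDN 2391014; second date → JDN 2390428.
The interval is |2391014 − 2390428| = 586 days.

586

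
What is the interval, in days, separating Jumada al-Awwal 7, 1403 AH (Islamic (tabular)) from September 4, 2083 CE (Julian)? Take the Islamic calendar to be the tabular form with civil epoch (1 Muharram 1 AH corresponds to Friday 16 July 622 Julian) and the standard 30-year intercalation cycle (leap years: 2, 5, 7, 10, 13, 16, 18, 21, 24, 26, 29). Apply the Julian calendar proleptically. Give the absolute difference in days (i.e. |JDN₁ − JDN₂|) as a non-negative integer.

36734

JDN of the first date = 2445386.
JDN of the second date = 2482120.
|2482120 − 2445386| = 36734.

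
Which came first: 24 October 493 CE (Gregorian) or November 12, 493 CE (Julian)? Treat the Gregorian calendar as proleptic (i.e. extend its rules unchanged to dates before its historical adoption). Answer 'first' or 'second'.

The two dates have Julian Day Numbers 1901422 and 1901442 respectively.
Since 1901422 < 1901442, the first date comes first.

first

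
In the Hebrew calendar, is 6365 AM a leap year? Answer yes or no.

Hebrew year 6365 is year 19 of its 19-year Metonic cycle; leap years are at positions 3, 6, 8, 11, 14, 17, 19, so it is a leap year (13 months).

yes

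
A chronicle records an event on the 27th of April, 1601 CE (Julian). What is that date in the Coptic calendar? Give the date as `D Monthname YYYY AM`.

2 Pashons 1317 AM

Julian Day Number of the source date = 2305940.
Converting JDN 2305940 to the Coptic calendar gives 2 Pashons 1317 AM.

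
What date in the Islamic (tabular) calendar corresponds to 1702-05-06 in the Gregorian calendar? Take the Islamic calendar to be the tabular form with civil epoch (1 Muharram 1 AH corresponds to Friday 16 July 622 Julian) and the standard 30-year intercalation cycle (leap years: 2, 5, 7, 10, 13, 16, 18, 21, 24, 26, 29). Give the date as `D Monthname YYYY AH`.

Both dates share Julian Day Number 2342828; in the tabular Islamic calendar that is 8 Dhu al-Hijjah 1113 AH.

8 Dhu al-Hijjah 1113 AH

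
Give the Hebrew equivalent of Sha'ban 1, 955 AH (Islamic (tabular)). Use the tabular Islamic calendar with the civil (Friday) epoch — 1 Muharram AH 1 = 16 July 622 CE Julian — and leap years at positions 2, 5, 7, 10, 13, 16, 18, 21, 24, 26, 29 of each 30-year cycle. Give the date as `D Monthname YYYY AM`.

Both dates share Julian Day Number 2286713; in the Hebrew calendar that is 3 Tishrei 5309 AM.

3 Tishrei 5309 AM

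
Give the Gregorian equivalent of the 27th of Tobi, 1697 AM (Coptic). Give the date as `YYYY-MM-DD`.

Julian Day Number of the source date = 2444640.
Converting JDN 2444640 to the Gregorian calendar gives 4 February 1981 CE.

1981-02-04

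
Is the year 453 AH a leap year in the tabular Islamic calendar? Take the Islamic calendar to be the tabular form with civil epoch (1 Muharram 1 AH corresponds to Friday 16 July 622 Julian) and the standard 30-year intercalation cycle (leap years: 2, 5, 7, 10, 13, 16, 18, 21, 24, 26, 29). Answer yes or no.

Year 453 AH is year 3 of its 30-year cycle; leap positions are 2, 5, 7, 10, 13, 16, 18, 21, 24, 26, 29, so it is a common year (354 days).

no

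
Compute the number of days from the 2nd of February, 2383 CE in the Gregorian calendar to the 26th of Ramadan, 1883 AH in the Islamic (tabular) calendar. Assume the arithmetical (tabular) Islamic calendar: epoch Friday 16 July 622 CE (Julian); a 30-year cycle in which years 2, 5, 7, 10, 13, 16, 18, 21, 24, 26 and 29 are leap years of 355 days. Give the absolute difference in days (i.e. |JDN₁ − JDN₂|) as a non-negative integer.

24154

JDN of the first date = 2591465.
JDN of the second date = 2615619.
|2615619 − 2591465| = 24154.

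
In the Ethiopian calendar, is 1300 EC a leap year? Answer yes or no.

no

1300 mod 4 = 0; in the Ethiopian calendar a year is leap when year mod 4 = 3, so it is a common year.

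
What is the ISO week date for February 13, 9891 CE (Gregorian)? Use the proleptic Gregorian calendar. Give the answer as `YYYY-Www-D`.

The weekday is Friday (ISO weekday 5).
That Friday belongs to ISO week 7 of ISO year 9891.

9891-W07-5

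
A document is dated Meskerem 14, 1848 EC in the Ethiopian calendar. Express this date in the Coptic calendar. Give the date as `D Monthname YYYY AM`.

Both dates share Julian Day Number 2398851; in the Coptic calendar that is 14 Thout 1572 AM.

14 Thout 1572 AM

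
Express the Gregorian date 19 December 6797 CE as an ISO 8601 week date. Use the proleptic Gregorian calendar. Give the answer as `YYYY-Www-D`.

The weekday is Friday (ISO weekday 5).
That Friday belongs to ISO week 51 of ISO year 6797.

6797-W51-5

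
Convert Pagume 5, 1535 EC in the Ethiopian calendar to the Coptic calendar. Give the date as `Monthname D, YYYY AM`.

Both dates share Julian Day Number 2284878; in the Coptic calendar that is 5 Pi Kogi Enavot 1259 AM.

Pi Kogi Enavot 5, 1259 AM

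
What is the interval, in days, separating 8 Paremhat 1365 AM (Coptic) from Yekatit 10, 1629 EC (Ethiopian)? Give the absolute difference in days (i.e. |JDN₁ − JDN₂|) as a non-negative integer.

4411

JDN of the first date = 2323418.
JDN of the second date = 2319007.
|2319007 − 2323418| = 4411.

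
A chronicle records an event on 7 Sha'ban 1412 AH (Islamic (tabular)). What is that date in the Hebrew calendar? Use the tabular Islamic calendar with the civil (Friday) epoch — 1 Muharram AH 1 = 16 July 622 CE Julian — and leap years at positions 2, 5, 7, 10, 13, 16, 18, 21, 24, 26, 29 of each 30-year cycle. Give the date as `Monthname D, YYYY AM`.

Julian Day Number of the source date = 2448664.
Converting JDN 2448664 to the Hebrew calendar gives 7 Adar I 5752 AM.

Adar I 7, 5752 AM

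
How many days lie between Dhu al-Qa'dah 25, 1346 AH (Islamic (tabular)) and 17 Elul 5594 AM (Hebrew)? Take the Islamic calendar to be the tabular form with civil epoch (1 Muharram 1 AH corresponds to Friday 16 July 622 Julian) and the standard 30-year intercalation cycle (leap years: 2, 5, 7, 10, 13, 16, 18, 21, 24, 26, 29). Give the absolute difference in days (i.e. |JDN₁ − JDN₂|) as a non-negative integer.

JDN of the first date = 2425382.
JDN of the second date = 2391178.
|2391178 − 2425382| = 34204.

34204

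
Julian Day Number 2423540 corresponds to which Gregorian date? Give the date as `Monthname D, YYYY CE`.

Counting from JDN 2299161 = 15 Oct 1582 gives an offset of 124379 days.

April 30, 1923 CE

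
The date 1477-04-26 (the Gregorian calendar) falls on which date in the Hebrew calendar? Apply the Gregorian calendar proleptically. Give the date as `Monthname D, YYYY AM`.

Both dates share Julian Day Number 2260639; in the Hebrew calendar that is 4 Iyar 5237 AM.

Iyar 4, 5237 AM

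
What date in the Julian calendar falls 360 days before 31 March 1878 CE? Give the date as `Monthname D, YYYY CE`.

Counting 360 days back from JDN 2407087 reaches JDN 2406727, which is April 5, 1877 CE.

April 5, 1877 CE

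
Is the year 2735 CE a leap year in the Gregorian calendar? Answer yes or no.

no

2735 is not divisible by 4, so it is a common year.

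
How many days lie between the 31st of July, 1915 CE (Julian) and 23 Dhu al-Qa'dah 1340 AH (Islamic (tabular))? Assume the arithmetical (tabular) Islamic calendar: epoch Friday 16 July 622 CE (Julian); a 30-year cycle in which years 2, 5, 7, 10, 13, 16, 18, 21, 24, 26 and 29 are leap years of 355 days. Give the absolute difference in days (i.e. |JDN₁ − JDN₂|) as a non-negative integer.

First date → JDN 2420723; second date → JDN 2423254.
The interval is |2420723 − 2423254| = 2531 days.

2531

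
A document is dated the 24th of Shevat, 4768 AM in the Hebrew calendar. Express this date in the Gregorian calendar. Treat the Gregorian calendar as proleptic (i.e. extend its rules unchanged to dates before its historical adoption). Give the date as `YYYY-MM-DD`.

1008-02-10

Julian Day Number of the source date = 2089264.
Converting JDN 2089264 to the Gregorian calendar gives 10 February 1008 CE.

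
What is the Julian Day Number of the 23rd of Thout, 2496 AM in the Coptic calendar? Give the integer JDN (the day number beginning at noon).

2736351

Equivalently 10 October 2779 (Gregorian).
JDN 2400001 is 17 November 1858 CE (Gregorian), MJD 0; the target day is +336350 days from there, so JDN = 2736351.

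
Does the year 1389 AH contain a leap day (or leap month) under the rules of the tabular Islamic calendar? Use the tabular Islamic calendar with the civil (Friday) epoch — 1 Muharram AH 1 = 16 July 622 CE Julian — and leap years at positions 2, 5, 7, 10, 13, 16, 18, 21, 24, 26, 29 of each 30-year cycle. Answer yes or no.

Year 1389 AH is year 9 of its 30-year cycle; leap positions are 2, 5, 7, 10, 13, 16, 18, 21, 24, 26, 29, so it is a common year (354 days).

no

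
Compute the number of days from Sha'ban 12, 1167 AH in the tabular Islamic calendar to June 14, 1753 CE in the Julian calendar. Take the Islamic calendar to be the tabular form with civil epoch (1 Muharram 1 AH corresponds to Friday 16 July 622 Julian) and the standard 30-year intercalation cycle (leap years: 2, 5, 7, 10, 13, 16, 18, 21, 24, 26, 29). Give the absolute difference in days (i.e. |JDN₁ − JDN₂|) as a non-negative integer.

JDN of the first date = 2361850.
JDN of the second date = 2361506.
|2361506 − 2361850| = 344.

344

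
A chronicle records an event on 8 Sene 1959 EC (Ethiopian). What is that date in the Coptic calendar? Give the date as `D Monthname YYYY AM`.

Julian Day Number of the source date = 2439657.
Converting JDN 2439657 to the Coptic calendar gives 8 Paoni 1683 AM.

8 Paoni 1683 AM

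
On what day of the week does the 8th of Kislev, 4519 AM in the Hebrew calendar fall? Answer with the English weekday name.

Tuesday

In the proleptic Gregorian calendar this is 18 November 758 (JDN 1998235).
JDN 1998235 mod 7 = 1, and JDN 0 was a Monday, so this is a Tuesday.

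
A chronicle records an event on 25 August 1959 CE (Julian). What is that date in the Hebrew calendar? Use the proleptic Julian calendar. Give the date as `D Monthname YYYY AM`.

4 Elul 5719 AM

Both dates share Julian Day Number 2436819; in the Hebrew calendar that is 4 Elul 5719 AM.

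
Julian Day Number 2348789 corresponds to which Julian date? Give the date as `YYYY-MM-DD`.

1718-08-20

The Gregorian equivalent of JDN 2348789 is 31 August 1718.
In the Julian calendar that day is 1718-08-20.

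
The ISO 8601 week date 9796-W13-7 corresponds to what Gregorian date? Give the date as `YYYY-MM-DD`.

ISO week 1 of 9796 is the week containing the first Thursday of 9796.
Week 13, day 7 (Sunday) lands on 9796-04-03.

9796-04-03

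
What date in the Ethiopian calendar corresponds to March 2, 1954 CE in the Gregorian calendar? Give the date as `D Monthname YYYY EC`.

Both dates share Julian Day Number 2434804; in the Ethiopian calendar that is 23 Yekatit 1946 EC.

23 Yekatit 1946 EC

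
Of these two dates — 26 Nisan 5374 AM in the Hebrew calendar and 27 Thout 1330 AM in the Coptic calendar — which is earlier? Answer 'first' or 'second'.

The two dates have Julian Day Numbers 2310656 and 2310473 respectively.
Since 2310473 < 2310656, the second date comes first.

second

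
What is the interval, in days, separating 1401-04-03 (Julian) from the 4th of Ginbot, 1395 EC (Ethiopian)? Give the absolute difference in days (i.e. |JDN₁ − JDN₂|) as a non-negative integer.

JDN of the first date = 2232866.
JDN of the second date = 2233622.
|2233622 − 2232866| = 756.

756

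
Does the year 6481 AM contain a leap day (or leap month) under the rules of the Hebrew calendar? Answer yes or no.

Hebrew year 6481 is year 2 of its 19-year Metonic cycle; leap years are at positions 3, 6, 8, 11, 14, 17, 19, so it is a common year (12 months).

no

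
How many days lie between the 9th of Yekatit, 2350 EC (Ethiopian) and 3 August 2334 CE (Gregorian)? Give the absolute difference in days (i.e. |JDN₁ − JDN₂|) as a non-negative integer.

8601

First date → JDN 2582351; second date → JDN 2573750.
The interval is |2582351 − 2573750| = 8601 days.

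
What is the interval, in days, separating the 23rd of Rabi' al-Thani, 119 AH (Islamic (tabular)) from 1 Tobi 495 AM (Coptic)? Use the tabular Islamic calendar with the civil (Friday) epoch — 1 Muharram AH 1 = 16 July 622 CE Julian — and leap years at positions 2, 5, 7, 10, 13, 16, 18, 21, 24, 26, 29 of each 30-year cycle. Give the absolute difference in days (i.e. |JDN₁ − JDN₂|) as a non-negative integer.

15217

First date → JDN 1990366; second date → JDN 2005583.
The interval is |1990366 − 2005583| = 15217 days.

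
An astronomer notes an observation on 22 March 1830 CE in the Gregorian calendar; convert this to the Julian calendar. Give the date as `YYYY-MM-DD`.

1830-03-10

For dates in this range the Gregorian date is 12 days ahead of the Julian.
22 March 1830 Gregorian − 12 days → 10 March 1830 Julian.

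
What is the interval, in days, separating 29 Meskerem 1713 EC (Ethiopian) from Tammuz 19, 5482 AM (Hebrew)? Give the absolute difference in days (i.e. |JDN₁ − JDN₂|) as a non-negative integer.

635

First date → JDN 2349557; second date → JDN 2350192.
The interval is |2349557 − 2350192| = 635 days.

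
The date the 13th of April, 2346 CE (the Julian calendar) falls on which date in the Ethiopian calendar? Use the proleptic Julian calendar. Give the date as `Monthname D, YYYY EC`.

Miyazya 18, 2338 EC

The source date corresponds to 29 April 2346 in the Gregorian calendar (JDN 2578037).
That day falls on 18 Miyazya 2338 EC in the Ethiopian calendar.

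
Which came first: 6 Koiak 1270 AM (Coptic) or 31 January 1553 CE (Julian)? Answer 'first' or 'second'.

second

The two dates have Julian Day Numbers 2288627 and 2288322 respectively.
Since 2288322 < 2288627, the second date comes first.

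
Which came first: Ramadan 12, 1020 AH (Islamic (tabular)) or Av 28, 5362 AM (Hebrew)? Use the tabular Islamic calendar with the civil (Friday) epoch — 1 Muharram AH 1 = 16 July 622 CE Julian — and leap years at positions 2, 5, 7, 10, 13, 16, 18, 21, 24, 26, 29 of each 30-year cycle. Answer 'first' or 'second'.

First date → JDN 2309787; second date → JDN 2306405.
JDN 2306405 < JDN 2309787, so the second date is earlier.

second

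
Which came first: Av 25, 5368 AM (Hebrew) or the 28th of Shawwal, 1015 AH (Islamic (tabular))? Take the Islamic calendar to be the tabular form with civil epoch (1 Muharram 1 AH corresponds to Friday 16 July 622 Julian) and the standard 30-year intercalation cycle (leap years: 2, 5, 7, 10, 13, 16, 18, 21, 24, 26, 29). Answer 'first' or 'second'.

First date → JDN 2308589; second date → JDN 2308061.
JDN 2308061 < JDN 2308589, so the second date is earlier.

second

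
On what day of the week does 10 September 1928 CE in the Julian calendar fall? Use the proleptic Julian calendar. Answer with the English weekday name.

In the Gregorian calendar this is 23 September 1928 (JDN 2425513).
2425513 ≡ 6 (mod 7); counting from Monday = 0 gives Sunday.

Sunday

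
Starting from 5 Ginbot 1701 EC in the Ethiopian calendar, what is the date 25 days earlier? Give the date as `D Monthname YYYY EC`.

10 Miyazya 1701 EC

Counting 25 days back from JDN 2345390 reaches JDN 2345365, which is 10 Miyazya 1701 EC.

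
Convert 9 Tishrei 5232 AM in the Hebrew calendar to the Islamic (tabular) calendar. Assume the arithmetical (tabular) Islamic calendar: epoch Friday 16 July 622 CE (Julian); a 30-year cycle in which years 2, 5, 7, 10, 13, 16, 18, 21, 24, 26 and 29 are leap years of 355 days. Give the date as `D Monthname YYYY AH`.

8 Rabi' al-Thani 876 AH

Both dates share Julian Day Number 2258607; in the tabular Islamic calendar that is 8 Rabi' al-Thani 876 AH.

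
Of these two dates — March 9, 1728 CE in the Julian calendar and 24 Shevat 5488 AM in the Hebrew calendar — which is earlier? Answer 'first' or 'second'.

First date → JDN 2352278; second date → JDN 2352233.
JDN 2352233 < JDN 2352278, so the second date is earlier.

second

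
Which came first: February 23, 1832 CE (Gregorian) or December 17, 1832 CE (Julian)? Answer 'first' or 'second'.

first

First date → JDN 2390237; second date → JDN 2390547.
JDN 2390237 < JDN 2390547, so the first date is earlier.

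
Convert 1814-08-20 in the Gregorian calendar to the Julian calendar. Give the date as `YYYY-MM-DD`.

At this point the Julian calendar is 12 days behind the Gregorian.
20 August 1814 Gregorian − 12 days → 8 August 1814 Julian.

1814-08-08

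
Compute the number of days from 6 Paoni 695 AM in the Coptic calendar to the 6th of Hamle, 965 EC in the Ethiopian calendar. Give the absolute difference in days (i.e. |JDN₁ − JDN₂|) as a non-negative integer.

First date → JDN 2078788; second date → JDN 2076627.
The interval is |2078788 − 2076627| = 2161 days.

2161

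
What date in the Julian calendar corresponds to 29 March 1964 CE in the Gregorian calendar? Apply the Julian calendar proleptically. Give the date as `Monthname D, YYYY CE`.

At this point the Julian calendar is 13 days behind the Gregorian.
29 March 1964 Gregorian − 13 days → 16 March 1964 Julian.

March 16, 1964 CE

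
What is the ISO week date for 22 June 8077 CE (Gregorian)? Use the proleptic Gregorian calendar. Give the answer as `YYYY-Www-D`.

The weekday is Tuesday (ISO weekday 2).
That Tuesday belongs to ISO week 25 of ISO year 8077.

8077-W25-2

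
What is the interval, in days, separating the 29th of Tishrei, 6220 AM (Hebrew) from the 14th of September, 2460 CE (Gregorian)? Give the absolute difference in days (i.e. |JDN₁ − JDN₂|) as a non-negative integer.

JDN of the first date = 2619491.
JDN of the second date = 2619814.
|2619814 − 2619491| = 323.

323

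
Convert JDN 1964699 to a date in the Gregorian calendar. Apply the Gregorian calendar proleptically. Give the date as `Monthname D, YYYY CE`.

JDN 2451545 is 1 Jan 2000; 1964699 is −486846 days from there.

January 23, 667 CE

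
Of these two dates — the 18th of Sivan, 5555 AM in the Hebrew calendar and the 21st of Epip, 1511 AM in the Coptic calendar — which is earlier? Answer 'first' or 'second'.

first

The two dates have Julian Day Numbers 2376826 and 2376877 respectively.
Since 2376826 < 2376877, the first date comes first.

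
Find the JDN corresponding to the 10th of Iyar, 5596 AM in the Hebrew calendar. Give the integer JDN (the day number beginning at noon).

In the Gregorian calendar the same day is 27 April 1836.
JDN 2451545 is 1 January 2000 CE (Gregorian); the target day is −59783 days from there, so JDN = 2391762.

2391762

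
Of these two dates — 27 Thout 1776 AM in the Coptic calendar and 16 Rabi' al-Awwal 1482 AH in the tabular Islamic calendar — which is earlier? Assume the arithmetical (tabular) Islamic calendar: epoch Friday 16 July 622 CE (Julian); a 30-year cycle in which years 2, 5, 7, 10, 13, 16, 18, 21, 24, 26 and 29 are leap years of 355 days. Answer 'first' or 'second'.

second

The two dates have Julian Day Numbers 2473375 and 2473331 respectively.
Since 2473331 < 2473375, the second date comes first.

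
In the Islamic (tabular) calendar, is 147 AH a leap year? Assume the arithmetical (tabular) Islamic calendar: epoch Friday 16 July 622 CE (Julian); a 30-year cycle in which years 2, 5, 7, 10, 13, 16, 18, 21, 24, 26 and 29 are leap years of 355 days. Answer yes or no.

no

Year 147 AH is year 27 of its 30-year cycle; leap positions are 2, 5, 7, 10, 13, 16, 18, 21, 24, 26, 29, so it is a common year (354 days).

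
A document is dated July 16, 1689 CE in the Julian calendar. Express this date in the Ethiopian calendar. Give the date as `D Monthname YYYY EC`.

Julian Day Number of the source date = 2338162.
Converting JDN 2338162 to the Ethiopian calendar gives 22 Hamle 1681 EC.

22 Hamle 1681 EC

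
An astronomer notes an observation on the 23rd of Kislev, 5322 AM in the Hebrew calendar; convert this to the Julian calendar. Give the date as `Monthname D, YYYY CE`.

Both dates share Julian Day Number 2291548; in the Julian calendar that is 1 December 1561 CE.

December 1, 1561 CE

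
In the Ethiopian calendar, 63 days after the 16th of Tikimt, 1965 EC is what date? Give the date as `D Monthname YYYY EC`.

19 Tahsas 1965 EC

The starting date is JDN 2441617; 2441617 + 63 = 2441680.
JDN 2441680 corresponds to 19 Tahsas 1965 EC.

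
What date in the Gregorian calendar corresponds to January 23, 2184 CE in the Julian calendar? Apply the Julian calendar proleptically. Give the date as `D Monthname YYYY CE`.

6 February 2184 CE

For dates in this range the Gregorian date is 14 days ahead of the Julian.
23 January 2184 Julian + 14 days → 6 February 2184 Gregorian.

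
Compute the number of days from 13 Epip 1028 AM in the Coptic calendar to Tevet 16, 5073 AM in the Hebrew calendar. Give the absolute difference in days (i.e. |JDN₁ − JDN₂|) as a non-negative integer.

162

JDN of the first date = 2200454.
JDN of the second date = 2200616.
|2200616 − 2200454| = 162.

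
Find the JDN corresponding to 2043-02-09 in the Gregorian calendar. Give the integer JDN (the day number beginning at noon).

2467290

JDN 2299161 is 15 October 1582 CE (Gregorian); the target day is +168129 days from there, so JDN = 2467290.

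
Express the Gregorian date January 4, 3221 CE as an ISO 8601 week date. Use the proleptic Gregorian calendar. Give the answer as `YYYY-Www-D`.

The weekday is Monday (ISO weekday 1).
That Monday belongs to ISO week 1 of ISO year 3221.

3221-W01-1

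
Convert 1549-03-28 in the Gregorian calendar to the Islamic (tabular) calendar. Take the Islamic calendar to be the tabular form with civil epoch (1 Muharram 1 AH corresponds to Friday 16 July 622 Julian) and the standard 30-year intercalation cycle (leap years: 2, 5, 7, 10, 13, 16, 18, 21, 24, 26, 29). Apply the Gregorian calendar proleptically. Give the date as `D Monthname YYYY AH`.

18 Safar 956 AH

Both dates share Julian Day Number 2286907; in the tabular Islamic calendar that is 18 Safar 956 AH.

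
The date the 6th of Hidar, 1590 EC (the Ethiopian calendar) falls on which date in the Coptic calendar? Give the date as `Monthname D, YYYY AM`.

Hathor 6, 1314 AM

Both dates share Julian Day Number 2304668; in the Coptic calendar that is 6 Hathor 1314 AM.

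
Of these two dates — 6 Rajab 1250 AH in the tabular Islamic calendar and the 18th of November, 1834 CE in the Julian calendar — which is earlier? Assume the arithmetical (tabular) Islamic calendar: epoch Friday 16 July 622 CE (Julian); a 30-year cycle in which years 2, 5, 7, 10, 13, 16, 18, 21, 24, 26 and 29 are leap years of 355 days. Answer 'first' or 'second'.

first

The two dates have Julian Day Numbers 2391226 and 2391248 respectively.
Since 2391226 < 2391248, the first date comes first.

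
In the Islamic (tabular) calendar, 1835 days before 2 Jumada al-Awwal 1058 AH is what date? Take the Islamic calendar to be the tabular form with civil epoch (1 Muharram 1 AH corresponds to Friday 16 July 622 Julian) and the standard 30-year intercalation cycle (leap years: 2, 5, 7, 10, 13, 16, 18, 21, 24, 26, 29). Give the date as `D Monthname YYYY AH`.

27 Safar 1053 AH

The starting date is JDN 2323125; 2323125 − 1835 = 2321290.
JDN 2321290 corresponds to 27 Safar 1053 AH.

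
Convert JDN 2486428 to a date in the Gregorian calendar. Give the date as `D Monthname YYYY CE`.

Counting from JDN 2299161 = 15 Oct 1582 gives an offset of 187267 days.

4 July 2095 CE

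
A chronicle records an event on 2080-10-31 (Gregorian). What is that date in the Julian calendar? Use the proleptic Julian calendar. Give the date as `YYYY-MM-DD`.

2080-10-18

At this point the Julian calendar is 13 days behind the Gregorian.
31 October 2080 Gregorian − 13 days → 18 October 2080 Julian.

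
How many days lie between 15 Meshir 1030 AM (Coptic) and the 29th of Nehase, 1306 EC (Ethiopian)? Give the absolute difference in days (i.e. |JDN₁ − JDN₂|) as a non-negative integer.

194

JDN of the first date = 2201036.
JDN of the second date = 2201230.
|2201230 − 2201036| = 194.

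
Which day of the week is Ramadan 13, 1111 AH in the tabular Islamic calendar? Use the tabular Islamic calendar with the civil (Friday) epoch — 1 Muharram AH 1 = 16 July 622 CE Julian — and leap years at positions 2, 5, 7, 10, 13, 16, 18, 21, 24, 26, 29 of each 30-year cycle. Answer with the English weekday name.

Thursday

In the Gregorian calendar this is 4 March 1700 (JDN 2342035).
JDN 2342035 mod 7 = 3, and JDN 0 was a Monday, so this is a Thursday.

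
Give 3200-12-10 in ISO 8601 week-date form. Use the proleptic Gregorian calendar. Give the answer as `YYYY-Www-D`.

The weekday is Sunday (ISO weekday 7).
That Sunday belongs to ISO week 49 of ISO year 3200.

3200-W49-7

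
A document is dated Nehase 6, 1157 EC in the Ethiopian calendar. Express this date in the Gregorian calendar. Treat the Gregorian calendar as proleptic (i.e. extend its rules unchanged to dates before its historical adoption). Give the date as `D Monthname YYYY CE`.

Both dates share Julian Day Number 2146785; in the Gregorian calendar that is 6 August 1165 CE.

6 August 1165 CE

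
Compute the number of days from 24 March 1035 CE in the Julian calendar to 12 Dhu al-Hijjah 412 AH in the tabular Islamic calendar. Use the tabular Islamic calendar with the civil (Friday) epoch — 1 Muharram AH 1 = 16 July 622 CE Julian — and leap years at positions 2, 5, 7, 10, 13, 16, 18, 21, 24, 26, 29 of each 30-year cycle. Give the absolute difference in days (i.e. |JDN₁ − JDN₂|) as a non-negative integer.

4753

JDN of the first date = 2099174.
JDN of the second date = 2094421.
|2094421 − 2099174| = 4753.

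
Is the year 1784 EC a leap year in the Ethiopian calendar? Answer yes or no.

1784 mod 4 = 0; in the Ethiopian calendar a year is leap when year mod 4 = 3, so it is a common year.

no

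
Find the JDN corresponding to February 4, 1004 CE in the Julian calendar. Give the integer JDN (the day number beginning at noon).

Equivalently 10 February 1004 (proleptic Gregorian).
JDN 2299161 is 15 October 1582 CE (Gregorian); the target day is −211358 days from there, so JDN = 2087803.

2087803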